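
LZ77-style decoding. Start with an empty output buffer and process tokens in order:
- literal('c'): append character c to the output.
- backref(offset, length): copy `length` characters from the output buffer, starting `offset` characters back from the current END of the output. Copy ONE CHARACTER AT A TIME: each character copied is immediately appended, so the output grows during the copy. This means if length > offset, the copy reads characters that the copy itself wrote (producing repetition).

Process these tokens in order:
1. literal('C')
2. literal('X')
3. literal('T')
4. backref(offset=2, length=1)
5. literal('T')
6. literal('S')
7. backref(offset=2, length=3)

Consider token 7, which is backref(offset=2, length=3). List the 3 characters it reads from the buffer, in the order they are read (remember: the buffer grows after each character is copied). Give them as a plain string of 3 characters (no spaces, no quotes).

Token 1: literal('C'). Output: "C"
Token 2: literal('X'). Output: "CX"
Token 3: literal('T'). Output: "CXT"
Token 4: backref(off=2, len=1). Copied 'X' from pos 1. Output: "CXTX"
Token 5: literal('T'). Output: "CXTXT"
Token 6: literal('S'). Output: "CXTXTS"
Token 7: backref(off=2, len=3). Buffer before: "CXTXTS" (len 6)
  byte 1: read out[4]='T', append. Buffer now: "CXTXTST"
  byte 2: read out[5]='S', append. Buffer now: "CXTXTSTS"
  byte 3: read out[6]='T', append. Buffer now: "CXTXTSTST"

Answer: TST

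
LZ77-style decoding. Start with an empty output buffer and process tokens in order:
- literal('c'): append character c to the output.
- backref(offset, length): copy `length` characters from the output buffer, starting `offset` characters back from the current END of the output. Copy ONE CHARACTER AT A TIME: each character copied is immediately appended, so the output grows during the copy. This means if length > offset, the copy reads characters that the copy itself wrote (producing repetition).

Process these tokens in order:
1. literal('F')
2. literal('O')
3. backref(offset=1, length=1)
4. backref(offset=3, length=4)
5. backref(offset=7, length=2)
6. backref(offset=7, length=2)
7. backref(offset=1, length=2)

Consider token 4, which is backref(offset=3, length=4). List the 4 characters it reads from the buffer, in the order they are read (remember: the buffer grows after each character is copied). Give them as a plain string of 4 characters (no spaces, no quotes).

Token 1: literal('F'). Output: "F"
Token 2: literal('O'). Output: "FO"
Token 3: backref(off=1, len=1). Copied 'O' from pos 1. Output: "FOO"
Token 4: backref(off=3, len=4). Buffer before: "FOO" (len 3)
  byte 1: read out[0]='F', append. Buffer now: "FOOF"
  byte 2: read out[1]='O', append. Buffer now: "FOOFO"
  byte 3: read out[2]='O', append. Buffer now: "FOOFOO"
  byte 4: read out[3]='F', append. Buffer now: "FOOFOOF"

Answer: FOOF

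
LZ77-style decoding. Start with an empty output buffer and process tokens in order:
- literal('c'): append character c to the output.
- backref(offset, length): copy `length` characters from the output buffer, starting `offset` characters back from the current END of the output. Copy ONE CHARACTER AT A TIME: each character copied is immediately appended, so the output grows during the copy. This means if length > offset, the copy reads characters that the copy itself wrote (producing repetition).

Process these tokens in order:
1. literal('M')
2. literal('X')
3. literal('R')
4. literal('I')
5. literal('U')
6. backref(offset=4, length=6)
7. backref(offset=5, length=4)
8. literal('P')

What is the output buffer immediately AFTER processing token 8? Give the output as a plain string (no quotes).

Token 1: literal('M'). Output: "M"
Token 2: literal('X'). Output: "MX"
Token 3: literal('R'). Output: "MXR"
Token 4: literal('I'). Output: "MXRI"
Token 5: literal('U'). Output: "MXRIU"
Token 6: backref(off=4, len=6) (overlapping!). Copied 'XRIUXR' from pos 1. Output: "MXRIUXRIUXR"
Token 7: backref(off=5, len=4). Copied 'RIUX' from pos 6. Output: "MXRIUXRIUXRRIUX"
Token 8: literal('P'). Output: "MXRIUXRIUXRRIUXP"

Answer: MXRIUXRIUXRRIUXP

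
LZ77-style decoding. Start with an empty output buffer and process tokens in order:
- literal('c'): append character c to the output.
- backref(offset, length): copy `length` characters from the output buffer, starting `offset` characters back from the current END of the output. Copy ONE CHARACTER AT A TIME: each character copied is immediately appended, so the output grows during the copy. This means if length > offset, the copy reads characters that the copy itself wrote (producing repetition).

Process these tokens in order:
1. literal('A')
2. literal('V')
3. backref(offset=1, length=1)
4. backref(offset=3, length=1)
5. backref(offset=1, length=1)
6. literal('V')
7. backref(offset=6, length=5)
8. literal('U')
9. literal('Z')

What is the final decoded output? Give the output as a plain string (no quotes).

Token 1: literal('A'). Output: "A"
Token 2: literal('V'). Output: "AV"
Token 3: backref(off=1, len=1). Copied 'V' from pos 1. Output: "AVV"
Token 4: backref(off=3, len=1). Copied 'A' from pos 0. Output: "AVVA"
Token 5: backref(off=1, len=1). Copied 'A' from pos 3. Output: "AVVAA"
Token 6: literal('V'). Output: "AVVAAV"
Token 7: backref(off=6, len=5). Copied 'AVVAA' from pos 0. Output: "AVVAAVAVVAA"
Token 8: literal('U'). Output: "AVVAAVAVVAAU"
Token 9: literal('Z'). Output: "AVVAAVAVVAAUZ"

Answer: AVVAAVAVVAAUZ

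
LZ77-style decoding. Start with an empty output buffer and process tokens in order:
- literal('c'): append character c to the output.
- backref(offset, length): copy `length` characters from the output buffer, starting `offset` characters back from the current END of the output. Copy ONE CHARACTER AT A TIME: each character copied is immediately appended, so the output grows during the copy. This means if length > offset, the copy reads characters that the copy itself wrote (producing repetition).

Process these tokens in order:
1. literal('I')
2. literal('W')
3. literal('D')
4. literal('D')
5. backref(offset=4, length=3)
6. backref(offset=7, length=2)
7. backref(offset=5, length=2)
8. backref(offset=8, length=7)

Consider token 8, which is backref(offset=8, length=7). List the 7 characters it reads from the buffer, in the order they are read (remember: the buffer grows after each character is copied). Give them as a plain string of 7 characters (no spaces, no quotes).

Answer: DIWDIWI

Derivation:
Token 1: literal('I'). Output: "I"
Token 2: literal('W'). Output: "IW"
Token 3: literal('D'). Output: "IWD"
Token 4: literal('D'). Output: "IWDD"
Token 5: backref(off=4, len=3). Copied 'IWD' from pos 0. Output: "IWDDIWD"
Token 6: backref(off=7, len=2). Copied 'IW' from pos 0. Output: "IWDDIWDIW"
Token 7: backref(off=5, len=2). Copied 'IW' from pos 4. Output: "IWDDIWDIWIW"
Token 8: backref(off=8, len=7). Buffer before: "IWDDIWDIWIW" (len 11)
  byte 1: read out[3]='D', append. Buffer now: "IWDDIWDIWIWD"
  byte 2: read out[4]='I', append. Buffer now: "IWDDIWDIWIWDI"
  byte 3: read out[5]='W', append. Buffer now: "IWDDIWDIWIWDIW"
  byte 4: read out[6]='D', append. Buffer now: "IWDDIWDIWIWDIWD"
  byte 5: read out[7]='I', append. Buffer now: "IWDDIWDIWIWDIWDI"
  byte 6: read out[8]='W', append. Buffer now: "IWDDIWDIWIWDIWDIW"
  byte 7: read out[9]='I', append. Buffer now: "IWDDIWDIWIWDIWDIWI"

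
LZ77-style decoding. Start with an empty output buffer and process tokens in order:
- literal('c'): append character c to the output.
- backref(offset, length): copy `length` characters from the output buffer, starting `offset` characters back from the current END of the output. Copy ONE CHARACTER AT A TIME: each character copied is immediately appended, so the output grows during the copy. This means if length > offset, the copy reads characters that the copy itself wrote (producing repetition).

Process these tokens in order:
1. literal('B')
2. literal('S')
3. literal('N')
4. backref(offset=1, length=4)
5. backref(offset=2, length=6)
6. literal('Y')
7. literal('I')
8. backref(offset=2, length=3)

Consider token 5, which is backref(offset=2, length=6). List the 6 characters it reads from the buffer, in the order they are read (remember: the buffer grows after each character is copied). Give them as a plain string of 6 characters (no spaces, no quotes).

Token 1: literal('B'). Output: "B"
Token 2: literal('S'). Output: "BS"
Token 3: literal('N'). Output: "BSN"
Token 4: backref(off=1, len=4) (overlapping!). Copied 'NNNN' from pos 2. Output: "BSNNNNN"
Token 5: backref(off=2, len=6). Buffer before: "BSNNNNN" (len 7)
  byte 1: read out[5]='N', append. Buffer now: "BSNNNNNN"
  byte 2: read out[6]='N', append. Buffer now: "BSNNNNNNN"
  byte 3: read out[7]='N', append. Buffer now: "BSNNNNNNNN"
  byte 4: read out[8]='N', append. Buffer now: "BSNNNNNNNNN"
  byte 5: read out[9]='N', append. Buffer now: "BSNNNNNNNNNN"
  byte 6: read out[10]='N', append. Buffer now: "BSNNNNNNNNNNN"

Answer: NNNNNN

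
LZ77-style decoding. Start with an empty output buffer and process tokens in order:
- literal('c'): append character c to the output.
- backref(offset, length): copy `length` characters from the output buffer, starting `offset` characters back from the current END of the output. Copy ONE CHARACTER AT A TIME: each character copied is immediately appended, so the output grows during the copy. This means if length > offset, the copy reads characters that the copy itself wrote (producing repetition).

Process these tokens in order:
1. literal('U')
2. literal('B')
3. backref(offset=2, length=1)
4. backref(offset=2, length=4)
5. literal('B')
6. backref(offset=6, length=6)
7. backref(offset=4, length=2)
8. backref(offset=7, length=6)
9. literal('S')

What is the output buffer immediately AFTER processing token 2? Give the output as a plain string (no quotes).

Token 1: literal('U'). Output: "U"
Token 2: literal('B'). Output: "UB"

Answer: UB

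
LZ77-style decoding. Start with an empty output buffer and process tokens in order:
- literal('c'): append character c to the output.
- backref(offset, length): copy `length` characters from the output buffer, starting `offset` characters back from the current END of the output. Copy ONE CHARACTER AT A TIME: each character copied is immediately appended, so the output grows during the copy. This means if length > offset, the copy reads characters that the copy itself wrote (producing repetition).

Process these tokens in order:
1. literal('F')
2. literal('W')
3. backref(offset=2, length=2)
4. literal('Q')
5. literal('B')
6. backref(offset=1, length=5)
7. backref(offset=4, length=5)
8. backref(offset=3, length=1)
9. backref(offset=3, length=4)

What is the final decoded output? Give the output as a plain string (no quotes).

Token 1: literal('F'). Output: "F"
Token 2: literal('W'). Output: "FW"
Token 3: backref(off=2, len=2). Copied 'FW' from pos 0. Output: "FWFW"
Token 4: literal('Q'). Output: "FWFWQ"
Token 5: literal('B'). Output: "FWFWQB"
Token 6: backref(off=1, len=5) (overlapping!). Copied 'BBBBB' from pos 5. Output: "FWFWQBBBBBB"
Token 7: backref(off=4, len=5) (overlapping!). Copied 'BBBBB' from pos 7. Output: "FWFWQBBBBBBBBBBB"
Token 8: backref(off=3, len=1). Copied 'B' from pos 13. Output: "FWFWQBBBBBBBBBBBB"
Token 9: backref(off=3, len=4) (overlapping!). Copied 'BBBB' from pos 14. Output: "FWFWQBBBBBBBBBBBBBBBB"

Answer: FWFWQBBBBBBBBBBBBBBBB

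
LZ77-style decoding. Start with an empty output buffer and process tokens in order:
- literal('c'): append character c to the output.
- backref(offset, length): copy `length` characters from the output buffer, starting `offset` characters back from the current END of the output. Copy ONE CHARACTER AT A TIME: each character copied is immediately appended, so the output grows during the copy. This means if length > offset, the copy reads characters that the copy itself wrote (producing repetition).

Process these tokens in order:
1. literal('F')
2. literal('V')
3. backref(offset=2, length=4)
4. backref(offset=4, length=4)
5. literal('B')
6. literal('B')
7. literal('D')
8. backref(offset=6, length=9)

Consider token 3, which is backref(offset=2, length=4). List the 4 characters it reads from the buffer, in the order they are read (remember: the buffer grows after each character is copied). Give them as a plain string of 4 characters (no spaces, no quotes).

Answer: FVFV

Derivation:
Token 1: literal('F'). Output: "F"
Token 2: literal('V'). Output: "FV"
Token 3: backref(off=2, len=4). Buffer before: "FV" (len 2)
  byte 1: read out[0]='F', append. Buffer now: "FVF"
  byte 2: read out[1]='V', append. Buffer now: "FVFV"
  byte 3: read out[2]='F', append. Buffer now: "FVFVF"
  byte 4: read out[3]='V', append. Buffer now: "FVFVFV"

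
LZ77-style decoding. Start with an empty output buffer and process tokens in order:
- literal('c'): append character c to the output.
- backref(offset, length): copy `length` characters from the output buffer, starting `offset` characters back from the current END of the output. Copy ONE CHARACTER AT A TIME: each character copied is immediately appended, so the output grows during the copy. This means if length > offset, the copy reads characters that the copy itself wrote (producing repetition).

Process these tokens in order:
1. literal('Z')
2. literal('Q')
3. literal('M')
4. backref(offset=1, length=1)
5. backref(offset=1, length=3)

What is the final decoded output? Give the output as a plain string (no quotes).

Answer: ZQMMMMM

Derivation:
Token 1: literal('Z'). Output: "Z"
Token 2: literal('Q'). Output: "ZQ"
Token 3: literal('M'). Output: "ZQM"
Token 4: backref(off=1, len=1). Copied 'M' from pos 2. Output: "ZQMM"
Token 5: backref(off=1, len=3) (overlapping!). Copied 'MMM' from pos 3. Output: "ZQMMMMM"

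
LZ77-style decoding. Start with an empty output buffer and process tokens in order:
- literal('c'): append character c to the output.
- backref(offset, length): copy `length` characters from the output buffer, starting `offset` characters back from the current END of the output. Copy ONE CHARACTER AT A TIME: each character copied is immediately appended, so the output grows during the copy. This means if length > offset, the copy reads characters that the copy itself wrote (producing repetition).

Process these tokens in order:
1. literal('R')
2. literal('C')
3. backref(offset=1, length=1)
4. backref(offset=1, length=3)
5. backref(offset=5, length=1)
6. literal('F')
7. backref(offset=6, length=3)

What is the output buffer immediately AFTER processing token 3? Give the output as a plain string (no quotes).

Answer: RCC

Derivation:
Token 1: literal('R'). Output: "R"
Token 2: literal('C'). Output: "RC"
Token 3: backref(off=1, len=1). Copied 'C' from pos 1. Output: "RCC"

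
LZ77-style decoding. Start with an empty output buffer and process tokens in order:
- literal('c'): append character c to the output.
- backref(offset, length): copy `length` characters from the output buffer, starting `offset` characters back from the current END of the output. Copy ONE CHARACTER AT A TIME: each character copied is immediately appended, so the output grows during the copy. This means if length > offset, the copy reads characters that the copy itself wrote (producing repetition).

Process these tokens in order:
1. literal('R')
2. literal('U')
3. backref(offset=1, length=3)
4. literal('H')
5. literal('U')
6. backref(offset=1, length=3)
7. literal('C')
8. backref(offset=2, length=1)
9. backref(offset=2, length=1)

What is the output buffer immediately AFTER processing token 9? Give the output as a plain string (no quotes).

Answer: RUUUUHUUUUCUC

Derivation:
Token 1: literal('R'). Output: "R"
Token 2: literal('U'). Output: "RU"
Token 3: backref(off=1, len=3) (overlapping!). Copied 'UUU' from pos 1. Output: "RUUUU"
Token 4: literal('H'). Output: "RUUUUH"
Token 5: literal('U'). Output: "RUUUUHU"
Token 6: backref(off=1, len=3) (overlapping!). Copied 'UUU' from pos 6. Output: "RUUUUHUUUU"
Token 7: literal('C'). Output: "RUUUUHUUUUC"
Token 8: backref(off=2, len=1). Copied 'U' from pos 9. Output: "RUUUUHUUUUCU"
Token 9: backref(off=2, len=1). Copied 'C' from pos 10. Output: "RUUUUHUUUUCUC"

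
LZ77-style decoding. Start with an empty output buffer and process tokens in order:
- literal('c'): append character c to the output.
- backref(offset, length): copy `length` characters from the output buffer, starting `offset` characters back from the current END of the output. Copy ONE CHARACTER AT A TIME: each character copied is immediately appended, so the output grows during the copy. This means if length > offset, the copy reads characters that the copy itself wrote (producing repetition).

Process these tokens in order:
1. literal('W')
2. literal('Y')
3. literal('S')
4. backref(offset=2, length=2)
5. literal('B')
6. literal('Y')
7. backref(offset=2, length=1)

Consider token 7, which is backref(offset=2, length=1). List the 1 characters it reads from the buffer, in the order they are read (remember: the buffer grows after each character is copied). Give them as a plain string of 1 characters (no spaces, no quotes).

Token 1: literal('W'). Output: "W"
Token 2: literal('Y'). Output: "WY"
Token 3: literal('S'). Output: "WYS"
Token 4: backref(off=2, len=2). Copied 'YS' from pos 1. Output: "WYSYS"
Token 5: literal('B'). Output: "WYSYSB"
Token 6: literal('Y'). Output: "WYSYSBY"
Token 7: backref(off=2, len=1). Buffer before: "WYSYSBY" (len 7)
  byte 1: read out[5]='B', append. Buffer now: "WYSYSBYB"

Answer: B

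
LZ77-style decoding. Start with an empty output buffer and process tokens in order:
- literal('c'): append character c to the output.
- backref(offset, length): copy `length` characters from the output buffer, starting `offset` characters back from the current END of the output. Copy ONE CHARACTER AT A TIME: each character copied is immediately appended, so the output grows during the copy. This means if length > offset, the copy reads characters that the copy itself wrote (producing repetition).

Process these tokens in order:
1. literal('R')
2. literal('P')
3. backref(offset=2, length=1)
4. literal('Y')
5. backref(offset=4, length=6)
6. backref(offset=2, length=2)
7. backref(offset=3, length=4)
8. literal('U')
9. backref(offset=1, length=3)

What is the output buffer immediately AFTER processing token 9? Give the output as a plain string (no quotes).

Token 1: literal('R'). Output: "R"
Token 2: literal('P'). Output: "RP"
Token 3: backref(off=2, len=1). Copied 'R' from pos 0. Output: "RPR"
Token 4: literal('Y'). Output: "RPRY"
Token 5: backref(off=4, len=6) (overlapping!). Copied 'RPRYRP' from pos 0. Output: "RPRYRPRYRP"
Token 6: backref(off=2, len=2). Copied 'RP' from pos 8. Output: "RPRYRPRYRPRP"
Token 7: backref(off=3, len=4) (overlapping!). Copied 'PRPP' from pos 9. Output: "RPRYRPRYRPRPPRPP"
Token 8: literal('U'). Output: "RPRYRPRYRPRPPRPPU"
Token 9: backref(off=1, len=3) (overlapping!). Copied 'UUU' from pos 16. Output: "RPRYRPRYRPRPPRPPUUUU"

Answer: RPRYRPRYRPRPPRPPUUUU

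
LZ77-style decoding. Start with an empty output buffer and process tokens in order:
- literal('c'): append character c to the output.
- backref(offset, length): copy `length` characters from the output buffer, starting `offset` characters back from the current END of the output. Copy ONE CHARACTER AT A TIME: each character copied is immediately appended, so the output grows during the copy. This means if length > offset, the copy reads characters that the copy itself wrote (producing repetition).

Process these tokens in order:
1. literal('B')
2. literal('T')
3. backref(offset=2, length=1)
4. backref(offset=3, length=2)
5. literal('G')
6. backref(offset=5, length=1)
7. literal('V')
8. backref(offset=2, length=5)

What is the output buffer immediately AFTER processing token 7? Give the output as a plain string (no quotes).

Token 1: literal('B'). Output: "B"
Token 2: literal('T'). Output: "BT"
Token 3: backref(off=2, len=1). Copied 'B' from pos 0. Output: "BTB"
Token 4: backref(off=3, len=2). Copied 'BT' from pos 0. Output: "BTBBT"
Token 5: literal('G'). Output: "BTBBTG"
Token 6: backref(off=5, len=1). Copied 'T' from pos 1. Output: "BTBBTGT"
Token 7: literal('V'). Output: "BTBBTGTV"

Answer: BTBBTGTV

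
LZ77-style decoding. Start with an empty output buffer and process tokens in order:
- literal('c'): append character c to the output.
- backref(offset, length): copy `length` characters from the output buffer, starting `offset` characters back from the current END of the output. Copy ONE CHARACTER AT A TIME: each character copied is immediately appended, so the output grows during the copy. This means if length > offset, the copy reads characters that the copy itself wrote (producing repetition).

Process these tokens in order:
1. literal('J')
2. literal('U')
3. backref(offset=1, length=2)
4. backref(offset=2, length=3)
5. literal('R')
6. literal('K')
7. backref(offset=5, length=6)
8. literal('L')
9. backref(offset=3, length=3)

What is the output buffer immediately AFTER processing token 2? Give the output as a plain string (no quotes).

Answer: JU

Derivation:
Token 1: literal('J'). Output: "J"
Token 2: literal('U'). Output: "JU"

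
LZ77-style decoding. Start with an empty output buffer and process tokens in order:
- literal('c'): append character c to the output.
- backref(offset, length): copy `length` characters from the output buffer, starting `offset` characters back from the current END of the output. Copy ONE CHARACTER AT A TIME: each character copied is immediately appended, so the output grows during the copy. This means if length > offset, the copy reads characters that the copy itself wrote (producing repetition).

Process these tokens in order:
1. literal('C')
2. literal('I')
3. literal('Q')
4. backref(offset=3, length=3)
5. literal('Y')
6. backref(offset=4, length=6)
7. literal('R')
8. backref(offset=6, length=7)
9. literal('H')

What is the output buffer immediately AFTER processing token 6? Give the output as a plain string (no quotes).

Answer: CIQCIQYCIQYCI

Derivation:
Token 1: literal('C'). Output: "C"
Token 2: literal('I'). Output: "CI"
Token 3: literal('Q'). Output: "CIQ"
Token 4: backref(off=3, len=3). Copied 'CIQ' from pos 0. Output: "CIQCIQ"
Token 5: literal('Y'). Output: "CIQCIQY"
Token 6: backref(off=4, len=6) (overlapping!). Copied 'CIQYCI' from pos 3. Output: "CIQCIQYCIQYCI"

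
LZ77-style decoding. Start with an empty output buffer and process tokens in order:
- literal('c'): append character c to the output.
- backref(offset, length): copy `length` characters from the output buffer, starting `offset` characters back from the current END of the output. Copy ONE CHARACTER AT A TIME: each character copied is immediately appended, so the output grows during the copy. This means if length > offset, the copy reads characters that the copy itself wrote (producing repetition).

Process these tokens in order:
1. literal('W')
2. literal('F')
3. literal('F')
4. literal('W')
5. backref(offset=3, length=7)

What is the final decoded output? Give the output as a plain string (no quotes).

Token 1: literal('W'). Output: "W"
Token 2: literal('F'). Output: "WF"
Token 3: literal('F'). Output: "WFF"
Token 4: literal('W'). Output: "WFFW"
Token 5: backref(off=3, len=7) (overlapping!). Copied 'FFWFFWF' from pos 1. Output: "WFFWFFWFFWF"

Answer: WFFWFFWFFWF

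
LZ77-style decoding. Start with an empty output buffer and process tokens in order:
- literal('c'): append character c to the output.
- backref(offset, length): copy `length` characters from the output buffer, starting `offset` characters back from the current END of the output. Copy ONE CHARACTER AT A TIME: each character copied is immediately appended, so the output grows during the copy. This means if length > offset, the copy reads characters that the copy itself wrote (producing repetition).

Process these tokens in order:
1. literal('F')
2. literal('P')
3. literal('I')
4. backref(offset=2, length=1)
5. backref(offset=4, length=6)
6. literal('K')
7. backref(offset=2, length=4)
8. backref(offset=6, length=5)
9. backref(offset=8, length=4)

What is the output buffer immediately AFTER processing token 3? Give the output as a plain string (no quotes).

Answer: FPI

Derivation:
Token 1: literal('F'). Output: "F"
Token 2: literal('P'). Output: "FP"
Token 3: literal('I'). Output: "FPI"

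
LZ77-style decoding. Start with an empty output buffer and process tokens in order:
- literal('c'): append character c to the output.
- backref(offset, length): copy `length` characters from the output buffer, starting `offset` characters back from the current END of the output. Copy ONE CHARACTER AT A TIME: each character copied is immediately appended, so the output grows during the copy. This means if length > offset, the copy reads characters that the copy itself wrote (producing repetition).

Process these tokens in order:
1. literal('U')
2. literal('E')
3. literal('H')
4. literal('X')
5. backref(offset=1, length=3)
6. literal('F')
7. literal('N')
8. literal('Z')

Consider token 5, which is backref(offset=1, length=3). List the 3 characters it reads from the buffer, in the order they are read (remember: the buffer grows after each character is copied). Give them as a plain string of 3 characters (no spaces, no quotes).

Token 1: literal('U'). Output: "U"
Token 2: literal('E'). Output: "UE"
Token 3: literal('H'). Output: "UEH"
Token 4: literal('X'). Output: "UEHX"
Token 5: backref(off=1, len=3). Buffer before: "UEHX" (len 4)
  byte 1: read out[3]='X', append. Buffer now: "UEHXX"
  byte 2: read out[4]='X', append. Buffer now: "UEHXXX"
  byte 3: read out[5]='X', append. Buffer now: "UEHXXXX"

Answer: XXX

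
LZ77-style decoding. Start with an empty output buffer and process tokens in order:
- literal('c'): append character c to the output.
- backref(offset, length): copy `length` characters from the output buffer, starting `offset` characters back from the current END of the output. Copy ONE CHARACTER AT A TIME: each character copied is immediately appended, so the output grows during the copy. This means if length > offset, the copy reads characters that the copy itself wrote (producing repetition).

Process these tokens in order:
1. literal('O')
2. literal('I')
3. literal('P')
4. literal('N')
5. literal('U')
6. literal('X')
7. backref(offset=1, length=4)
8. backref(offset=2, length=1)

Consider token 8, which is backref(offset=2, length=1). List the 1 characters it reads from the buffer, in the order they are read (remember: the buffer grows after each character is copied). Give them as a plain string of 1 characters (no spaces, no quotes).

Token 1: literal('O'). Output: "O"
Token 2: literal('I'). Output: "OI"
Token 3: literal('P'). Output: "OIP"
Token 4: literal('N'). Output: "OIPN"
Token 5: literal('U'). Output: "OIPNU"
Token 6: literal('X'). Output: "OIPNUX"
Token 7: backref(off=1, len=4) (overlapping!). Copied 'XXXX' from pos 5. Output: "OIPNUXXXXX"
Token 8: backref(off=2, len=1). Buffer before: "OIPNUXXXXX" (len 10)
  byte 1: read out[8]='X', append. Buffer now: "OIPNUXXXXXX"

Answer: X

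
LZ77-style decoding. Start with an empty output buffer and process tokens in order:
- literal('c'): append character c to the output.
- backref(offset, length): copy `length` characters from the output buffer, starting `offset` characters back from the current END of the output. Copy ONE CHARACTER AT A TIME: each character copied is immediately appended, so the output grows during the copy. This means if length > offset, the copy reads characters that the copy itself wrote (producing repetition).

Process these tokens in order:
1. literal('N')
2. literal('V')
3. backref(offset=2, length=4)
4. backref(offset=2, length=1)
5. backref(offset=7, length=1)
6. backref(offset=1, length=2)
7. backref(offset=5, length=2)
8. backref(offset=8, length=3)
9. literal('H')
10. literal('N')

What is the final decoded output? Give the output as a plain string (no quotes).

Token 1: literal('N'). Output: "N"
Token 2: literal('V'). Output: "NV"
Token 3: backref(off=2, len=4) (overlapping!). Copied 'NVNV' from pos 0. Output: "NVNVNV"
Token 4: backref(off=2, len=1). Copied 'N' from pos 4. Output: "NVNVNVN"
Token 5: backref(off=7, len=1). Copied 'N' from pos 0. Output: "NVNVNVNN"
Token 6: backref(off=1, len=2) (overlapping!). Copied 'NN' from pos 7. Output: "NVNVNVNNNN"
Token 7: backref(off=5, len=2). Copied 'VN' from pos 5. Output: "NVNVNVNNNNVN"
Token 8: backref(off=8, len=3). Copied 'NVN' from pos 4. Output: "NVNVNVNNNNVNNVN"
Token 9: literal('H'). Output: "NVNVNVNNNNVNNVNH"
Token 10: literal('N'). Output: "NVNVNVNNNNVNNVNHN"

Answer: NVNVNVNNNNVNNVNHN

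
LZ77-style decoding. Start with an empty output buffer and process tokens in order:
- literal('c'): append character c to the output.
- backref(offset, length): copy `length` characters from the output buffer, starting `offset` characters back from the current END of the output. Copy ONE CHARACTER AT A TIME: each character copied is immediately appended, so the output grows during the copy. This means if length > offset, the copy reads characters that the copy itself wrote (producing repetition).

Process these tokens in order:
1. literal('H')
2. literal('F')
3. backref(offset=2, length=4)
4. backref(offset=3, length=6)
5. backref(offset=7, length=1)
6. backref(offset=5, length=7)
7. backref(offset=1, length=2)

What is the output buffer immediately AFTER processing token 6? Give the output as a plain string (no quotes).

Token 1: literal('H'). Output: "H"
Token 2: literal('F'). Output: "HF"
Token 3: backref(off=2, len=4) (overlapping!). Copied 'HFHF' from pos 0. Output: "HFHFHF"
Token 4: backref(off=3, len=6) (overlapping!). Copied 'FHFFHF' from pos 3. Output: "HFHFHFFHFFHF"
Token 5: backref(off=7, len=1). Copied 'F' from pos 5. Output: "HFHFHFFHFFHFF"
Token 6: backref(off=5, len=7) (overlapping!). Copied 'FFHFFFF' from pos 8. Output: "HFHFHFFHFFHFFFFHFFFF"

Answer: HFHFHFFHFFHFFFFHFFFF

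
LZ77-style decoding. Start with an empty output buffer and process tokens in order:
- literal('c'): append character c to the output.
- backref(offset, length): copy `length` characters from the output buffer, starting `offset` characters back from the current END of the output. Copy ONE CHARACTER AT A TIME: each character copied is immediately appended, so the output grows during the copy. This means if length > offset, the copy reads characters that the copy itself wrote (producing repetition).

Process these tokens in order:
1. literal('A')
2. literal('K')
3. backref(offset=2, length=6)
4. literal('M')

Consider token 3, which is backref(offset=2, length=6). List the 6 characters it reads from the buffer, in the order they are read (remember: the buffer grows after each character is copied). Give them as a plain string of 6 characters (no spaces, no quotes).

Token 1: literal('A'). Output: "A"
Token 2: literal('K'). Output: "AK"
Token 3: backref(off=2, len=6). Buffer before: "AK" (len 2)
  byte 1: read out[0]='A', append. Buffer now: "AKA"
  byte 2: read out[1]='K', append. Buffer now: "AKAK"
  byte 3: read out[2]='A', append. Buffer now: "AKAKA"
  byte 4: read out[3]='K', append. Buffer now: "AKAKAK"
  byte 5: read out[4]='A', append. Buffer now: "AKAKAKA"
  byte 6: read out[5]='K', append. Buffer now: "AKAKAKAK"

Answer: AKAKAK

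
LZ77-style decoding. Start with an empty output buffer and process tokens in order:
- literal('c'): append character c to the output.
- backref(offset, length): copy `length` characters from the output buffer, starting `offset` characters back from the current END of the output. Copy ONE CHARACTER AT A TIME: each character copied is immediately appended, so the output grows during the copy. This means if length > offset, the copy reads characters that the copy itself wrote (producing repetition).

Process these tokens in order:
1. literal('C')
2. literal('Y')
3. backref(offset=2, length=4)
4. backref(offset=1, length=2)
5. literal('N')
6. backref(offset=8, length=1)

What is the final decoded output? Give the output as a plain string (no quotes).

Answer: CYCYCYYYNY

Derivation:
Token 1: literal('C'). Output: "C"
Token 2: literal('Y'). Output: "CY"
Token 3: backref(off=2, len=4) (overlapping!). Copied 'CYCY' from pos 0. Output: "CYCYCY"
Token 4: backref(off=1, len=2) (overlapping!). Copied 'YY' from pos 5. Output: "CYCYCYYY"
Token 5: literal('N'). Output: "CYCYCYYYN"
Token 6: backref(off=8, len=1). Copied 'Y' from pos 1. Output: "CYCYCYYYNY"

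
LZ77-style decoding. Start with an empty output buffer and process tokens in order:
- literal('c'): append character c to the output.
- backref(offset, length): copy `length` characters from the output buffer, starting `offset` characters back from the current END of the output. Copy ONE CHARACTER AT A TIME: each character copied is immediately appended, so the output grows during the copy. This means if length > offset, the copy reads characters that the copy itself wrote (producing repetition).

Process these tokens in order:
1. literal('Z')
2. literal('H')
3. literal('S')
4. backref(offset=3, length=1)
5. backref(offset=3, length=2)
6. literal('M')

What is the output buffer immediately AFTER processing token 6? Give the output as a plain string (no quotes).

Answer: ZHSZHSM

Derivation:
Token 1: literal('Z'). Output: "Z"
Token 2: literal('H'). Output: "ZH"
Token 3: literal('S'). Output: "ZHS"
Token 4: backref(off=3, len=1). Copied 'Z' from pos 0. Output: "ZHSZ"
Token 5: backref(off=3, len=2). Copied 'HS' from pos 1. Output: "ZHSZHS"
Token 6: literal('M'). Output: "ZHSZHSM"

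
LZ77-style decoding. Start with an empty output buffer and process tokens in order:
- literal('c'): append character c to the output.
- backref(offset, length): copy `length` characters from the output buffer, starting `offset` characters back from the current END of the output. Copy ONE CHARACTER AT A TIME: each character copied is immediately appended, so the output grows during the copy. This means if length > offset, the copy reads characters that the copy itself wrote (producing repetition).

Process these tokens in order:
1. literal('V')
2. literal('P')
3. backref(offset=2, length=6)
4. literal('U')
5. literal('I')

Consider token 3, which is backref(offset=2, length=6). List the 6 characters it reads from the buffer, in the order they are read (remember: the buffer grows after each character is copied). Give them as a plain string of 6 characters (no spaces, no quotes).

Answer: VPVPVP

Derivation:
Token 1: literal('V'). Output: "V"
Token 2: literal('P'). Output: "VP"
Token 3: backref(off=2, len=6). Buffer before: "VP" (len 2)
  byte 1: read out[0]='V', append. Buffer now: "VPV"
  byte 2: read out[1]='P', append. Buffer now: "VPVP"
  byte 3: read out[2]='V', append. Buffer now: "VPVPV"
  byte 4: read out[3]='P', append. Buffer now: "VPVPVP"
  byte 5: read out[4]='V', append. Buffer now: "VPVPVPV"
  byte 6: read out[5]='P', append. Buffer now: "VPVPVPVP"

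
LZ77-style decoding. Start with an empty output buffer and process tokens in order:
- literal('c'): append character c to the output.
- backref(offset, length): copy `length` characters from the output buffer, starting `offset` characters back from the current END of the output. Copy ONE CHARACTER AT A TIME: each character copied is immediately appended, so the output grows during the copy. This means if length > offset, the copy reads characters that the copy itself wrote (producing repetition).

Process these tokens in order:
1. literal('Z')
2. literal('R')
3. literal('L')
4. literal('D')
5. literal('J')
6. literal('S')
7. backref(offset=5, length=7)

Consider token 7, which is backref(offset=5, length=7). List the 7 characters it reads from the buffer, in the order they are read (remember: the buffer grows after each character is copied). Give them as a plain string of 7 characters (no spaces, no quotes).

Answer: RLDJSRL

Derivation:
Token 1: literal('Z'). Output: "Z"
Token 2: literal('R'). Output: "ZR"
Token 3: literal('L'). Output: "ZRL"
Token 4: literal('D'). Output: "ZRLD"
Token 5: literal('J'). Output: "ZRLDJ"
Token 6: literal('S'). Output: "ZRLDJS"
Token 7: backref(off=5, len=7). Buffer before: "ZRLDJS" (len 6)
  byte 1: read out[1]='R', append. Buffer now: "ZRLDJSR"
  byte 2: read out[2]='L', append. Buffer now: "ZRLDJSRL"
  byte 3: read out[3]='D', append. Buffer now: "ZRLDJSRLD"
  byte 4: read out[4]='J', append. Buffer now: "ZRLDJSRLDJ"
  byte 5: read out[5]='S', append. Buffer now: "ZRLDJSRLDJS"
  byte 6: read out[6]='R', append. Buffer now: "ZRLDJSRLDJSR"
  byte 7: read out[7]='L', append. Buffer now: "ZRLDJSRLDJSRL"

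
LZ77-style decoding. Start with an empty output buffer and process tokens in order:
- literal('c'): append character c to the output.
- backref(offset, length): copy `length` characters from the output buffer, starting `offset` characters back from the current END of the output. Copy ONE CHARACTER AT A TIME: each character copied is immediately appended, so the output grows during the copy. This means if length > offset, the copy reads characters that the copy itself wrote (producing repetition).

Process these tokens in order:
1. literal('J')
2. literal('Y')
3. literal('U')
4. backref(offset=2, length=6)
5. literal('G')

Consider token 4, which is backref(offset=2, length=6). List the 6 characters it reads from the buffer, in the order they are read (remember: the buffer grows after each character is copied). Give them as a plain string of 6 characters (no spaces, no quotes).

Token 1: literal('J'). Output: "J"
Token 2: literal('Y'). Output: "JY"
Token 3: literal('U'). Output: "JYU"
Token 4: backref(off=2, len=6). Buffer before: "JYU" (len 3)
  byte 1: read out[1]='Y', append. Buffer now: "JYUY"
  byte 2: read out[2]='U', append. Buffer now: "JYUYU"
  byte 3: read out[3]='Y', append. Buffer now: "JYUYUY"
  byte 4: read out[4]='U', append. Buffer now: "JYUYUYU"
  byte 5: read out[5]='Y', append. Buffer now: "JYUYUYUY"
  byte 6: read out[6]='U', append. Buffer now: "JYUYUYUYU"

Answer: YUYUYU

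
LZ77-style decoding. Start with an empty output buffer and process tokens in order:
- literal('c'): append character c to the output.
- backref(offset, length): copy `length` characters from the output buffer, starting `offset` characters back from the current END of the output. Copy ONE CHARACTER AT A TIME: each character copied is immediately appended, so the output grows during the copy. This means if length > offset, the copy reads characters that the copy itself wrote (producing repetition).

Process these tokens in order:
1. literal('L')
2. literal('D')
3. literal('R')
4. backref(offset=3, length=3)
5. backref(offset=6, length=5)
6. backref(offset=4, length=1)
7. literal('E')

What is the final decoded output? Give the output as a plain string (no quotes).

Token 1: literal('L'). Output: "L"
Token 2: literal('D'). Output: "LD"
Token 3: literal('R'). Output: "LDR"
Token 4: backref(off=3, len=3). Copied 'LDR' from pos 0. Output: "LDRLDR"
Token 5: backref(off=6, len=5). Copied 'LDRLD' from pos 0. Output: "LDRLDRLDRLD"
Token 6: backref(off=4, len=1). Copied 'D' from pos 7. Output: "LDRLDRLDRLDD"
Token 7: literal('E'). Output: "LDRLDRLDRLDDE"

Answer: LDRLDRLDRLDDE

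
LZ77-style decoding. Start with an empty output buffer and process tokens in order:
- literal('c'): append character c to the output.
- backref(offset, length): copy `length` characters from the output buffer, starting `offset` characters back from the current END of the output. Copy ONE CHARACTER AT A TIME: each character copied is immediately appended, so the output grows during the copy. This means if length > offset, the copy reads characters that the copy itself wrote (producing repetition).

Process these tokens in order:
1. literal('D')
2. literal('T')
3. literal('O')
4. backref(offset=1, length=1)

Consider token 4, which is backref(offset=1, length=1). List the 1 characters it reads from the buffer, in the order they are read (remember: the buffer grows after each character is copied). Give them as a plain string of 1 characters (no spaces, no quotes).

Token 1: literal('D'). Output: "D"
Token 2: literal('T'). Output: "DT"
Token 3: literal('O'). Output: "DTO"
Token 4: backref(off=1, len=1). Buffer before: "DTO" (len 3)
  byte 1: read out[2]='O', append. Buffer now: "DTOO"

Answer: O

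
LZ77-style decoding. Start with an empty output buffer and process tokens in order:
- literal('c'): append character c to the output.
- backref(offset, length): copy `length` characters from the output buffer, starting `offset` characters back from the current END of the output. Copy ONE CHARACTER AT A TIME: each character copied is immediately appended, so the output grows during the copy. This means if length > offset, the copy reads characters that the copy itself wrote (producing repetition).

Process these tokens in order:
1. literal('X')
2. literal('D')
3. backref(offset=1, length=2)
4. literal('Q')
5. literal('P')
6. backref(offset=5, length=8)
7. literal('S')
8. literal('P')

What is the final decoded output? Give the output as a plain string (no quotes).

Answer: XDDDQPDDDQPDDDSP

Derivation:
Token 1: literal('X'). Output: "X"
Token 2: literal('D'). Output: "XD"
Token 3: backref(off=1, len=2) (overlapping!). Copied 'DD' from pos 1. Output: "XDDD"
Token 4: literal('Q'). Output: "XDDDQ"
Token 5: literal('P'). Output: "XDDDQP"
Token 6: backref(off=5, len=8) (overlapping!). Copied 'DDDQPDDD' from pos 1. Output: "XDDDQPDDDQPDDD"
Token 7: literal('S'). Output: "XDDDQPDDDQPDDDS"
Token 8: literal('P'). Output: "XDDDQPDDDQPDDDSP"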